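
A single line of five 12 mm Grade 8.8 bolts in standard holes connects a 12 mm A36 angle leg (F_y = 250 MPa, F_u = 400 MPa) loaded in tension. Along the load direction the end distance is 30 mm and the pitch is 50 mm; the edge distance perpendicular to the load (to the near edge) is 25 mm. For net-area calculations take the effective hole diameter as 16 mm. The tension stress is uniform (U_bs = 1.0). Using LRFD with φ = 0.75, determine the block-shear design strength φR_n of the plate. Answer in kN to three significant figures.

Shear plane L_v = 30 + 4·50 = 230 mm; A_gv = 230 × 12 = 2760 mm².
A_nv = (230 − 4.5·16) × 12 = 1896 mm².
A_nt = (25 − 0.5·16) × 12 = 204 mm².
0.6 F_u A_nv = 455 kN; 0.6 F_y A_gv = 414 kN → shear yielding governs the shear term.
R_n = 414 + 1.0 × 400 × 204 / 1000 = 495.6 kN.
Design strength φR_n = 0.75 × 495.6 = 372 kN.

372 kN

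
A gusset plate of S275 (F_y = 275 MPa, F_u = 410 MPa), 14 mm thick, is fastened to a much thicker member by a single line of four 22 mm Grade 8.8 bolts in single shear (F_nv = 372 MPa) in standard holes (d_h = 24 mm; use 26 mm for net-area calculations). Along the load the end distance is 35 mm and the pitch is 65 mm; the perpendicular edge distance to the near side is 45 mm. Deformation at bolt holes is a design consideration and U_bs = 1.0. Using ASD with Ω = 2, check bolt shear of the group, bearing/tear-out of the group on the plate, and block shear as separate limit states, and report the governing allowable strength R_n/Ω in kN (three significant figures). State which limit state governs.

Bolt shear: A_b = π·22²/4 = 380.1 mm²; R_n = 372 × 380.1 × 4 × 1 / 1000 = 565.6 kN → 565.6 / 2 = 283 kN.
Bearing: edge l_c = 23, r_n = 158.4 kN; interior l_c = 41, r_n = 282.4 kN; R_n = 158.4 + 3·282.4 = 1006 kN → 503 kN.
Block shear: A_gv = 3220, A_nv = 1946, A_nt = 448 mm²; R_n = min(0.6F_uA_nv, 0.6F_yA_gv) + U_bs·F_u·A_nt = 662.4 kN → 331 kN.
Bolt shear governs: 283 kN.

283 kN (bolt shear governs)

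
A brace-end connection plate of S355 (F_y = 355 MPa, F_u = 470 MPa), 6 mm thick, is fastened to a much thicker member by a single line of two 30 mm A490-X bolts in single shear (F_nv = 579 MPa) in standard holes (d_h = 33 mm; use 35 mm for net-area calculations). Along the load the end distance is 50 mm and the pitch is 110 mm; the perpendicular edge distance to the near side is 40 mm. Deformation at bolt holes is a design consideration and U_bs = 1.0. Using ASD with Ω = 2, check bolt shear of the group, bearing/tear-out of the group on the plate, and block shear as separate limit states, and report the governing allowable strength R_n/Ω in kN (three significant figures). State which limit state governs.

123 kN (block shear governs)

Bolt shear: A_b = π·30²/4 = 706.9 mm²; R_n = 579 × 706.9 × 2 × 1 / 1000 = 818.5 kN → 818.5 / 2 = 409 kN.
Bearing: edge l_c = 33.5, r_n = 113.4 kN; interior l_c = 77, r_n = 203 kN; R_n = 113.4 + 1·203 = 316.4 kN → 158 kN.
Block shear: A_gv = 960, A_nv = 645, A_nt = 135 mm²; R_n = min(0.6F_uA_nv, 0.6F_yA_gv) + U_bs·F_u·A_nt = 245.3 kN → 123 kN.
Block shear governs: 123 kN.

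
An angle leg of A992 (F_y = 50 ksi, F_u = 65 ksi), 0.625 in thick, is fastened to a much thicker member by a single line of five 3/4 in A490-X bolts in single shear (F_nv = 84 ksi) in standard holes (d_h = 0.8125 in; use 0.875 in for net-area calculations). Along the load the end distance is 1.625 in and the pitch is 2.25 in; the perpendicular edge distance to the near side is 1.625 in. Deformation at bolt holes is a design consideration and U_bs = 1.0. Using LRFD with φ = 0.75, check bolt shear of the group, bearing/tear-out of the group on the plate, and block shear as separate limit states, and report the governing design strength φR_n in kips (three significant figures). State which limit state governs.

Bolt shear: A_b = π·0.75²/4 = 0.4418 in²; R_n = 84 × 0.4418 × 5 × 1 = 185.6 kips → 0.75 × 185.6 = 139 kips.
Bearing: edge l_c = 1.219, r_n = 59.41 kips; interior l_c = 1.438, r_n = 70.08 kips; R_n = 59.41 + 4·70.08 = 339.7 kips → 255 kips.
Block shear: A_gv = 6.641, A_nv = 4.18, A_nt = 0.7422 in²; R_n = min(0.6F_uA_nv, 0.6F_yA_gv) + U_bs·F_u·A_nt = 211.2 kips → 158 kips.
Bolt shear governs: 139 kips.

139 kips (bolt shear governs)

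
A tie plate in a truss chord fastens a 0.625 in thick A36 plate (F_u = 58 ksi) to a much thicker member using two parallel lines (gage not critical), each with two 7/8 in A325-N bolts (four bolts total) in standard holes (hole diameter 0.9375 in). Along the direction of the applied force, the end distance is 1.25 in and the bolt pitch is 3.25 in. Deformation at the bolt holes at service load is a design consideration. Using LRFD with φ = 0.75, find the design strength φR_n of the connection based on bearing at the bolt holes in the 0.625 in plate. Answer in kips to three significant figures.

Per bolt r_n = 1.2 l_c t F_u ≤ 2.4 d t F_u; upper limit = 2.4 × 0.875 × 0.625 × 58 = 76.12 kips.
Edge bolt: l_c = 1.25 − 0.9375/2 = 0.7812 in → 1.2 × 0.7812 × 0.625 × 58 = 33.98 → r_n = 33.98 kips.
Interior bolts: l_c = 3.25 − 0.9375 = 2.312 in → 1.2 × 2.312 × 0.625 × 58 = 100.6 → r_n = 76.12 kips.
R_n = 2 × 33.98 + 2 × 76.12 = 220.2 kips.
Design strength φR_n = 0.75 × 220.2 = 165 kips.

165 kips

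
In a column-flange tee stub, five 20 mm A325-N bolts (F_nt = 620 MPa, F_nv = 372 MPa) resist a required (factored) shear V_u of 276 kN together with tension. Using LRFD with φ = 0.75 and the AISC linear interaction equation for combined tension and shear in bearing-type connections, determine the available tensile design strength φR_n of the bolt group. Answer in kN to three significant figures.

A_b = π·20²/4 = 314.2 mm²; f_rv = 276 × 1000 / (5 × 314.2) = 175.7 MPa.
F'_nt = 1.3 F_nt − (F_nt / φF_nv) f_rv = 1.3·620 − (620/(0.75·372))·175.7 = 415.5 MPa, capped at F_nt → F'_nt = 415.5 MPa.
R_n = F'_nt · A_b · n = 415.5 × 314.2 × 5 / 1000 = 652.7 kN.
Design strength φR_n = 0.75 × 652.7 = 490 kN.

490 kN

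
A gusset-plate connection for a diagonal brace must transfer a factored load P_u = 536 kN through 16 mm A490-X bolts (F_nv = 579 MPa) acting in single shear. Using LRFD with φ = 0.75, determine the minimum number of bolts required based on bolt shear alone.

7 bolts

A_b = π·16²/4 = 201.1 mm².
Per-bolt design strength φR_n = 0.75 × 579 × 201.1 × 1 / 1000 = 87.31 kN.
n ≥ 536 / 87.31 = 6.139 → use 7 bolts.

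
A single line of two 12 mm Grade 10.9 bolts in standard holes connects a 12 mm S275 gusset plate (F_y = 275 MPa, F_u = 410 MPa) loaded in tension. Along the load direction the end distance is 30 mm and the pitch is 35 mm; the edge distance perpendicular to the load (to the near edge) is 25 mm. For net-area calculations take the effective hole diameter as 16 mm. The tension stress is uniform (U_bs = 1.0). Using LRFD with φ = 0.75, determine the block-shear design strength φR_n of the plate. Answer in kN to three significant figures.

154 kN

Shear plane L_v = 30 + 1·35 = 65 mm; A_gv = 65 × 12 = 780 mm².
A_nv = (65 − 1.5·16) × 12 = 492 mm².
A_nt = (25 − 0.5·16) × 12 = 204 mm².
0.6 F_u A_nv = 121 kN; 0.6 F_y A_gv = 128.7 kN → shear rupture governs the shear term.
R_n = 121 + 1.0 × 410 × 204 / 1000 = 204.7 kN.
Design strength φR_n = 0.75 × 204.7 = 154 kN.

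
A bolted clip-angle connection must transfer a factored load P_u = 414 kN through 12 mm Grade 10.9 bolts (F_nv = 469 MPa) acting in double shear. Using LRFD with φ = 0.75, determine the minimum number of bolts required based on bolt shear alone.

A_b = π·12²/4 = 113.1 mm².
Per-bolt design strength φR_n = 0.75 × 469 × 113.1 × 2 / 1000 = 79.56 kN.
n ≥ 414 / 79.56 = 5.203 → use 6 bolts.

6 bolts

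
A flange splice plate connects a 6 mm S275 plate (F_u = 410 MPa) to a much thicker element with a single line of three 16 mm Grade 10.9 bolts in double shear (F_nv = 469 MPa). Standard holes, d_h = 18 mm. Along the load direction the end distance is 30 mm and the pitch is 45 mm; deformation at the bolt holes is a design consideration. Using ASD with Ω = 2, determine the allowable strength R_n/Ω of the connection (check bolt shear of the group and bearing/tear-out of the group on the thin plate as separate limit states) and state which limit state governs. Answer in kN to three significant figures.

Bolt shear: A_b = π·16²/4 = 201.1 mm²; R_n = 469 × 201.1 × 3 × 2 / 1000 = 565.8 kN → 565.8 / 2 = 283 kN.
Bearing (1.2 l_c t F_u ≤ 2.4 d t F_u): upper limit = 2.4·16·6·410 / 1000 = 94.46 kN.
  Edge l_c = 30 − 18/2 = 21 → r_n = 61.99 kN; interior l_c = 45 − 18 = 27 → r_n = 79.7 kN.
  R_n,bearing = 1·61.99 + 2·79.7 = 221.4 kN → 221.4 / 2 = 111 kN.
Bearing governs: 111 kN.

111 kN (bearing governs)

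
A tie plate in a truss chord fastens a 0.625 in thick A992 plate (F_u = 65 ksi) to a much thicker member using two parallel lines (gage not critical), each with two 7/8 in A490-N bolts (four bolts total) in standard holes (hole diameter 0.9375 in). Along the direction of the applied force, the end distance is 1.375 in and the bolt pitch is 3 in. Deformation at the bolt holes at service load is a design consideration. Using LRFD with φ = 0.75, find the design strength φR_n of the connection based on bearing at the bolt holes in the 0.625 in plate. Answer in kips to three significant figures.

194 kips

Per bolt r_n = 1.2 l_c t F_u ≤ 2.4 d t F_u; upper limit = 2.4 × 0.875 × 0.625 × 65 = 85.31 kips.
Edge bolt: l_c = 1.375 − 0.9375/2 = 0.9062 in → 1.2 × 0.9062 × 0.625 × 65 = 44.18 → r_n = 44.18 kips.
Interior bolts: l_c = 3 − 0.9375 = 2.062 in → 1.2 × 2.062 × 0.625 × 65 = 100.5 → r_n = 85.31 kips.
R_n = 2 × 44.18 + 2 × 85.31 = 259 kips.
Design strength φR_n = 0.75 × 259 = 194 kips.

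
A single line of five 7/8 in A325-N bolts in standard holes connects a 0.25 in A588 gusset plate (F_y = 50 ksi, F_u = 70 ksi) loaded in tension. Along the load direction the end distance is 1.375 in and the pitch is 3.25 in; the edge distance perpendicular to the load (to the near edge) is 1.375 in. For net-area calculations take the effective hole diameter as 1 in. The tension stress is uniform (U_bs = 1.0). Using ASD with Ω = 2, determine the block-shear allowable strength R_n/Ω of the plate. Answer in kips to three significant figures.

Shear plane L_v = 1.375 + 4·3.25 = 14.38 in; A_gv = 14.38 × 0.25 = 3.594 in².
A_nv = (14.38 − 4.5·1) × 0.25 = 2.469 in².
A_nt = (1.375 − 0.5·1) × 0.25 = 0.2188 in².
0.6 F_u A_nv = 103.7 kips; 0.6 F_y A_gv = 107.8 kips → shear rupture governs the shear term.
R_n = 103.7 + 1.0 × 70 × 0.2188 = 119 kips.
Allowable strength R_n/Ω = 119 / 2 = 59.5 kips.

59.5 kips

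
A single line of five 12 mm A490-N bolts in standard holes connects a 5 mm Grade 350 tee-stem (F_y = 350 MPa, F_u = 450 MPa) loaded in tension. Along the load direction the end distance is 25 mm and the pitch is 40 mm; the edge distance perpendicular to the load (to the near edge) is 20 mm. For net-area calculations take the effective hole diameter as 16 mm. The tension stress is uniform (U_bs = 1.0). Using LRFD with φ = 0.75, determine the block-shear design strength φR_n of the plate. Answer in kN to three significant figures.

Shear plane L_v = 25 + 4·40 = 185 mm; A_gv = 185 × 5 = 925 mm².
A_nv = (185 − 4.5·16) × 5 = 565 mm².
A_nt = (20 − 0.5·16) × 5 = 60 mm².
0.6 F_u A_nv = 152.6 kN; 0.6 F_y A_gv = 194.2 kN → shear rupture governs the shear term.
R_n = 152.6 + 1.0 × 450 × 60 / 1000 = 179.6 kN.
Design strength φR_n = 0.75 × 179.6 = 135 kN.

135 kN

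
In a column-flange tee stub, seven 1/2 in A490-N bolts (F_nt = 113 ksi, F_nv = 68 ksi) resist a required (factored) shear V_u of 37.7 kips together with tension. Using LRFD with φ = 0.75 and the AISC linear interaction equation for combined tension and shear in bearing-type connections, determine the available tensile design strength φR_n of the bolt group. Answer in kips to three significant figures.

88.8 kips

A_b = π·0.5²/4 = 0.1963 in²; f_rv = 37.7 / (7 × 0.1963) = 27.43 ksi.
F'_nt = 1.3 F_nt − (F_nt / φF_nv) f_rv = 1.3·113 − (113/(0.75·68))·27.43 = 86.13 ksi, capped at F_nt → F'_nt = 86.13 ksi.
R_n = F'_nt · A_b · n = 86.13 × 0.1963 × 7 = 118.4 kips.
Design strength φR_n = 0.75 × 118.4 = 88.8 kips.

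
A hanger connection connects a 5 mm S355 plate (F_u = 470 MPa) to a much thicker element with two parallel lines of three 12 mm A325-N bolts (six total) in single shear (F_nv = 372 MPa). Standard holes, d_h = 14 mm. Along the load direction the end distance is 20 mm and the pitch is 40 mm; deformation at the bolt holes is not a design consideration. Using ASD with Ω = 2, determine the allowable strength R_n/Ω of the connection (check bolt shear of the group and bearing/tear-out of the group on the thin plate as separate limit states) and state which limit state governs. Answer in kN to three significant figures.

Bolt shear: A_b = π·12²/4 = 113.1 mm²; R_n = 372 × 113.1 × 6 × 1 / 1000 = 252.4 kN → 252.4 / 2 = 126 kN.
Bearing (1.5 l_c t F_u ≤ 3.0 d t F_u): upper limit = 3.0·12·5·470 / 1000 = 84.6 kN.
  Edge l_c = 20 − 14/2 = 13 → r_n = 45.83 kN; interior l_c = 40 − 14 = 26 → r_n = 84.6 kN.
  R_n,bearing = 2·45.83 + 4·84.6 = 430.1 kN → 430.1 / 2 = 215 kN.
Bolt shear governs: 126 kN.

126 kN (bolt shear governs)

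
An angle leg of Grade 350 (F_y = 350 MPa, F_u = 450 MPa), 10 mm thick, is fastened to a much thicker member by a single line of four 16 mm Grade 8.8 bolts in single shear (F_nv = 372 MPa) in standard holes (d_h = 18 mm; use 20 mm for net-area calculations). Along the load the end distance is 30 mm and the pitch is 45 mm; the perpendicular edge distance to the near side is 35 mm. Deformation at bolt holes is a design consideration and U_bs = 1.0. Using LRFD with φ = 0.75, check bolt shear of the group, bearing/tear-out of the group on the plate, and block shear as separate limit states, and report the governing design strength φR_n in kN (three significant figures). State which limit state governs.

224 kN (bolt shear governs)

Bolt shear: A_b = π·16²/4 = 201.1 mm²; R_n = 372 × 201.1 × 4 × 1 / 1000 = 299.2 kN → 0.75 × 299.2 = 224 kN.
Bearing: edge l_c = 21, r_n = 113.4 kN; interior l_c = 27, r_n = 145.8 kN; R_n = 113.4 + 3·145.8 = 550.8 kN → 413 kN.
Block shear: A_gv = 1650, A_nv = 950, A_nt = 250 mm²; R_n = min(0.6F_uA_nv, 0.6F_yA_gv) + U_bs·F_u·A_nt = 369 kN → 277 kN.
Bolt shear governs: 224 kN.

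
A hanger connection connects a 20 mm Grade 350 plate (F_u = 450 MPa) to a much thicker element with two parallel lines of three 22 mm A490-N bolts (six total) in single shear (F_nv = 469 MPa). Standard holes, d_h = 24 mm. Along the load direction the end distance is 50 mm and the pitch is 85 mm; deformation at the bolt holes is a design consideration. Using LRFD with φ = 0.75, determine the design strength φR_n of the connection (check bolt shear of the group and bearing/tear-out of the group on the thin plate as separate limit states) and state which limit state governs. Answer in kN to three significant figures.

802 kN (bolt shear governs)

Bolt shear: A_b = π·22²/4 = 380.1 mm²; R_n = 469 × 380.1 × 6 × 1 / 1000 = 1070 kN → 0.75 × 1070 = 802 kN.
Bearing (1.2 l_c t F_u ≤ 2.4 d t F_u): upper limit = 2.4·22·20·450 / 1000 = 475.2 kN.
  Edge l_c = 50 − 24/2 = 38 → r_n = 410.4 kN; interior l_c = 85 − 24 = 61 → r_n = 475.2 kN.
  R_n,bearing = 2·410.4 + 4·475.2 = 2722 kN → 0.75 × 2722 = 2040 kN.
Bolt shear governs: 802 kN.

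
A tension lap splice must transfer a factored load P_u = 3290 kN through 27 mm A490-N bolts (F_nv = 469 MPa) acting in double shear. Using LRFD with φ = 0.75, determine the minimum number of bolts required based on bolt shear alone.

A_b = π·27²/4 = 572.6 mm².
Per-bolt design strength φR_n = 0.75 × 469 × 572.6 × 2 / 1000 = 402.8 kN.
n ≥ 3290 / 402.8 = 8.168 → use 9 bolts.

9 bolts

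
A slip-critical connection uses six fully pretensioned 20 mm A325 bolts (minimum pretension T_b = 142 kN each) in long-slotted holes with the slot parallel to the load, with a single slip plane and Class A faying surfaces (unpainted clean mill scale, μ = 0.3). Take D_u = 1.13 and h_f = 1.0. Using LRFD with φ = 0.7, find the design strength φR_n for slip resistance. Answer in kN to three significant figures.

R_n = μ · D_u · h_f · T_b · n_s · n_b = 0.3 × 1.13 × 1.0 × 142 × 1 × 6 = 288.8 kN.
Design strength φR_n = 0.7 × 288.8 = 202 kN.

202 kN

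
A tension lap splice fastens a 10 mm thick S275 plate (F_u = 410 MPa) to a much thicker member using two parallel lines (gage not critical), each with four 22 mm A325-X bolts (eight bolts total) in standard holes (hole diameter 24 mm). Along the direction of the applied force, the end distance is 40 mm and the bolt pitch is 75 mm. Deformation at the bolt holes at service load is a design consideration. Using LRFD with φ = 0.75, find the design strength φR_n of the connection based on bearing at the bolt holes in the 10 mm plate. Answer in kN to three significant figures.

1180 kN

Per bolt r_n = 1.2 l_c t F_u ≤ 2.4 d t F_u; upper limit = 2.4 × 22 × 10 × 410 / 1000 = 216.5 kN.
Edge bolt: l_c = 40 − 24/2 = 28 mm → 1.2 × 28 × 10 × 410 / 1000 = 137.8 → r_n = 137.8 kN.
Interior bolts: l_c = 75 − 24 = 51 mm → 1.2 × 51 × 10 × 410 / 1000 = 250.9 → r_n = 216.5 kN.
R_n = 2 × 137.8 + 6 × 216.5 = 1574 kN.
Design strength φR_n = 0.75 × 1574 = 1180 kN.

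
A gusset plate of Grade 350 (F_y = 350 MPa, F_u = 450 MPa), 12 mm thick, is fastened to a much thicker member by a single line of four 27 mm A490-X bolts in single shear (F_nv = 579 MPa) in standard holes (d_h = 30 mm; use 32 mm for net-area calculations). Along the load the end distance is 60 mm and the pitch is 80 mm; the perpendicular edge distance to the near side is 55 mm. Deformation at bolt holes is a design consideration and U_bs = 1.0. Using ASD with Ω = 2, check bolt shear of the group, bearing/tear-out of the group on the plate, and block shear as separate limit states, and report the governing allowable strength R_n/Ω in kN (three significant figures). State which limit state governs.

410 kN (block shear governs)

Bolt shear: A_b = π·27²/4 = 572.6 mm²; R_n = 579 × 572.6 × 4 × 1 / 1000 = 1326 kN → 1326 / 2 = 663 kN.
Bearing: edge l_c = 45, r_n = 291.6 kN; interior l_c = 50, r_n = 324 kN; R_n = 291.6 + 3·324 = 1264 kN → 632 kN.
Block shear: A_gv = 3600, A_nv = 2256, A_nt = 468 mm²; R_n = min(0.6F_uA_nv, 0.6F_yA_gv) + U_bs·F_u·A_nt = 819.7 kN → 410 kN.
Block shear governs: 410 kN.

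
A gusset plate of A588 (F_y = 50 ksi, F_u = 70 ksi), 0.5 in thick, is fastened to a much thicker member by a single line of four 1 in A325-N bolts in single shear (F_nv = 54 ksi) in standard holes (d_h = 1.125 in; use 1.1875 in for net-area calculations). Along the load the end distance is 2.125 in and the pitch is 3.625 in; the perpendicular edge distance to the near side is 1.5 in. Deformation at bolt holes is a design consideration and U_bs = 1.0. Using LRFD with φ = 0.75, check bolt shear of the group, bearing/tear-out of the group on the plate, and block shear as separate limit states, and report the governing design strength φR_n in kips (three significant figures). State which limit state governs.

127 kips (bolt shear governs)

Bolt shear: A_b = π·1²/4 = 0.7854 in²; R_n = 54 × 0.7854 × 4 × 1 = 169.6 kips → 0.75 × 169.6 = 127 kips.
Bearing: edge l_c = 1.562, r_n = 65.62 kips; interior l_c = 2.5, r_n = 84 kips; R_n = 65.62 + 3·84 = 317.6 kips → 238 kips.
Block shear: A_gv = 6.5, A_nv = 4.422, A_nt = 0.4531 in²; R_n = min(0.6F_uA_nv, 0.6F_yA_gv) + U_bs·F_u·A_nt = 217.4 kips → 163 kips.
Bolt shear governs: 127 kips.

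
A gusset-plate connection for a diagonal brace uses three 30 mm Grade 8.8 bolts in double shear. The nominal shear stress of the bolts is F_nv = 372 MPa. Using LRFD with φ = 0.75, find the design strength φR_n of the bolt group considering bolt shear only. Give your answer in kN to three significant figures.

A_b = π × 30² / 4 = 706.9 mm².
R_n = F_nv · A_b · n · n_s = 372 × 706.9 × 3 × 2 / 1000 = 1578 kN.
Design strength φR_n = 0.75 × 1578 = 1180 kN.

1180 kN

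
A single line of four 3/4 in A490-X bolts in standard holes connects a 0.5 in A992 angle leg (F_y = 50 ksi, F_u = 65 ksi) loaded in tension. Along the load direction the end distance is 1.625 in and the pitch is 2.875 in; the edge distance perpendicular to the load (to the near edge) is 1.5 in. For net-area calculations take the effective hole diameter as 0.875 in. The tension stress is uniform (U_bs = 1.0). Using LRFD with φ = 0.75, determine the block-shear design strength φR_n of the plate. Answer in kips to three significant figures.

131 kips

Shear plane L_v = 1.625 + 3·2.875 = 10.25 in; A_gv = 10.25 × 0.5 = 5.125 in².
A_nv = (10.25 − 3.5·0.875) × 0.5 = 3.594 in².
A_nt = (1.5 − 0.5·0.875) × 0.5 = 0.5312 in².
0.6 F_u A_nv = 140.2 kips; 0.6 F_y A_gv = 153.8 kips → shear rupture governs the shear term.
R_n = 140.2 + 1.0 × 65 × 0.5312 = 174.7 kips.
Design strength φR_n = 0.75 × 174.7 = 131 kips.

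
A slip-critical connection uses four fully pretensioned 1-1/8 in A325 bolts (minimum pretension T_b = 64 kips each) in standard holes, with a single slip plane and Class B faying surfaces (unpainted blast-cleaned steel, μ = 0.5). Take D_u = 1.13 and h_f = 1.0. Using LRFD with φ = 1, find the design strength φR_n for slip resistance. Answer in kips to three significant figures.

R_n = μ · D_u · h_f · T_b · n_s · n_b = 0.5 × 1.13 × 1.0 × 64 × 1 × 4 = 144.6 kips.
Design strength φR_n = 1 × 144.6 = 145 kips.

145 kips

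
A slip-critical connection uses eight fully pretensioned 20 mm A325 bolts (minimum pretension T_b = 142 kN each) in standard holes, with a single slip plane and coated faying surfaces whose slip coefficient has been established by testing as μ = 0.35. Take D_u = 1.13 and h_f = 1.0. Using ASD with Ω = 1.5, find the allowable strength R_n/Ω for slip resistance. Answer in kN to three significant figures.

R_n = μ · D_u · h_f · T_b · n_s · n_b = 0.35 × 1.13 × 1.0 × 142 × 1 × 8 = 449.3 kN.
Allowable strength R_n/Ω = 449.3 / 1.5 = 300 kN.

300 kN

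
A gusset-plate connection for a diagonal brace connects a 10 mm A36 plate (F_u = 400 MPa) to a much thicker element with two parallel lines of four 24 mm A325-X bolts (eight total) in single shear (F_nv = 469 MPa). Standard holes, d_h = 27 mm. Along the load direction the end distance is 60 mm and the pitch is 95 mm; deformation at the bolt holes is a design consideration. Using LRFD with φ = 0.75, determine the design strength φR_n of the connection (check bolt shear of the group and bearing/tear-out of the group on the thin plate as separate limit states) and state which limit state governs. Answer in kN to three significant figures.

1270 kN (bolt shear governs)

Bolt shear: A_b = π·24²/4 = 452.4 mm²; R_n = 469 × 452.4 × 8 × 1 / 1000 = 1697 kN → 0.75 × 1697 = 1270 kN.
Bearing (1.2 l_c t F_u ≤ 2.4 d t F_u): upper limit = 2.4·24·10·400 / 1000 = 230.4 kN.
  Edge l_c = 60 − 27/2 = 46.5 → r_n = 223.2 kN; interior l_c = 95 − 27 = 68 → r_n = 230.4 kN.
  R_n,bearing = 2·223.2 + 6·230.4 = 1829 kN → 0.75 × 1829 = 1370 kN.
Bolt shear governs: 1270 kN.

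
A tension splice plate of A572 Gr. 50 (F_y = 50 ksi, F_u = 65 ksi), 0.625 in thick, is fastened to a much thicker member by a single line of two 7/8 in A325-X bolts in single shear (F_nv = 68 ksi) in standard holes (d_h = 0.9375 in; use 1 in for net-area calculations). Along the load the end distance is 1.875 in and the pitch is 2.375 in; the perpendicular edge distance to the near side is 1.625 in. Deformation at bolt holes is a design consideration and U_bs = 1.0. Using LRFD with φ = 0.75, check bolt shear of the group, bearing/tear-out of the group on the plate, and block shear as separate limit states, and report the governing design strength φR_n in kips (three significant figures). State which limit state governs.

Bolt shear: A_b = π·0.875²/4 = 0.6013 in²; R_n = 68 × 0.6013 × 2 × 1 = 81.78 kips → 0.75 × 81.78 = 61.3 kips.
Bearing: edge l_c = 1.406, r_n = 68.55 kips; interior l_c = 1.438, r_n = 70.08 kips; R_n = 68.55 + 1·70.08 = 138.6 kips → 104 kips.
Block shear: A_gv = 2.656, A_nv = 1.719, A_nt = 0.7031 in²; R_n = min(0.6F_uA_nv, 0.6F_yA_gv) + U_bs·F_u·A_nt = 112.7 kips → 84.6 kips.
Bolt shear governs: 61.3 kips.

61.3 kips (bolt shear governs)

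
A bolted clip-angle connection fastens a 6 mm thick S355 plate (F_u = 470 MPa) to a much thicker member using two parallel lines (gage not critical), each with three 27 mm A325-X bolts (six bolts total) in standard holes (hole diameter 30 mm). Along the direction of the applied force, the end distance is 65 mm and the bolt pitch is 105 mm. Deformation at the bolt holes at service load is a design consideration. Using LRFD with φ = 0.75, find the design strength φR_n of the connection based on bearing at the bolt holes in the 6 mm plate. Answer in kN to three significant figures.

802 kN

Per bolt r_n = 1.2 l_c t F_u ≤ 2.4 d t F_u; upper limit = 2.4 × 27 × 6 × 470 / 1000 = 182.7 kN.
Edge bolt: l_c = 65 − 30/2 = 50 mm → 1.2 × 50 × 6 × 470 / 1000 = 169.2 → r_n = 169.2 kN.
Interior bolts: l_c = 105 − 30 = 75 mm → 1.2 × 75 × 6 × 470 / 1000 = 253.8 → r_n = 182.7 kN.
R_n = 2 × 169.2 + 4 × 182.7 = 1069 kN.
Design strength φR_n = 0.75 × 1069 = 802 kN.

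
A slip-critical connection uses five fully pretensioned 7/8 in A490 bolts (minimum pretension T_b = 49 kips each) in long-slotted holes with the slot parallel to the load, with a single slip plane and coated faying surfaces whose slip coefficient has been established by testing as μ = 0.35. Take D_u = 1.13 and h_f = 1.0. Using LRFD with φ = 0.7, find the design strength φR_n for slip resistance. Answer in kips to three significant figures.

67.8 kips

R_n = μ · D_u · h_f · T_b · n_s · n_b = 0.35 × 1.13 × 1.0 × 49 × 1 × 5 = 96.9 kips.
Design strength φR_n = 0.7 × 96.9 = 67.8 kips.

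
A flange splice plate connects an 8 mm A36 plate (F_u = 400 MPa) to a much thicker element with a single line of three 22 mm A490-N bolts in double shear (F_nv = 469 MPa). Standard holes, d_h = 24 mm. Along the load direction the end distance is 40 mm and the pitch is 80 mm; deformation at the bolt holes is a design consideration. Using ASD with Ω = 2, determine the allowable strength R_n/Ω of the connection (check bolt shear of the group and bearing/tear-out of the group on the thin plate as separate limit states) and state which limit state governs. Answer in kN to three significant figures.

Bolt shear: A_b = π·22²/4 = 380.1 mm²; R_n = 469 × 380.1 × 3 × 2 / 1000 = 1070 kN → 1070 / 2 = 535 kN.
Bearing (1.2 l_c t F_u ≤ 2.4 d t F_u): upper limit = 2.4·22·8·400 / 1000 = 169 kN.
  Edge l_c = 40 − 24/2 = 28 → r_n = 107.5 kN; interior l_c = 80 − 24 = 56 → r_n = 169 kN.
  R_n,bearing = 1·107.5 + 2·169 = 445.4 kN → 445.4 / 2 = 223 kN.
Bearing governs: 223 kN.

223 kN (bearing governs)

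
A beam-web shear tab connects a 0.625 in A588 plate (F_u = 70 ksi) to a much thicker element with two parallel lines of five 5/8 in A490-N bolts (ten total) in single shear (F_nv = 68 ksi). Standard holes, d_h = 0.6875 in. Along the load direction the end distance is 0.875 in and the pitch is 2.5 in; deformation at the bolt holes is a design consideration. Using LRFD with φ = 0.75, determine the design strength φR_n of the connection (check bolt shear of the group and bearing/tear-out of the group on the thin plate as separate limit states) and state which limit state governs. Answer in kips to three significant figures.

156 kips (bolt shear governs)

Bolt shear: A_b = π·0.625²/4 = 0.3068 in²; R_n = 68 × 0.3068 × 10 × 1 = 208.6 kips → 0.75 × 208.6 = 156 kips.
Bearing (1.2 l_c t F_u ≤ 2.4 d t F_u): upper limit = 2.4·0.625·0.625·70 = 65.62 kips.
  Edge l_c = 0.875 − 0.6875/2 = 0.5312 → r_n = 27.89 kips; interior l_c = 2.5 − 0.6875 = 1.812 → r_n = 65.62 kips.
  R_n,bearing = 2·27.89 + 8·65.62 = 580.8 kips → 0.75 × 580.8 = 436 kips.
Bolt shear governs: 156 kips.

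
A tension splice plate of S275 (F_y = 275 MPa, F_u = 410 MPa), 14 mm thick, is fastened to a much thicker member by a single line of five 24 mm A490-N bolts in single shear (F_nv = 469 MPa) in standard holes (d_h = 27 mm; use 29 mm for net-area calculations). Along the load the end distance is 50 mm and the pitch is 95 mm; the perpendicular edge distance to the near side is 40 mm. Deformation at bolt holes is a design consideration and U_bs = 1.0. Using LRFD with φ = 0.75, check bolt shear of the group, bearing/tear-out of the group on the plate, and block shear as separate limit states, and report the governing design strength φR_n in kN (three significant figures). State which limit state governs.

Bolt shear: A_b = π·24²/4 = 452.4 mm²; R_n = 469 × 452.4 × 5 × 1 / 1000 = 1061 kN → 0.75 × 1061 = 796 kN.
Bearing: edge l_c = 36.5, r_n = 251.4 kN; interior l_c = 68, r_n = 330.6 kN; R_n = 251.4 + 4·330.6 = 1574 kN → 1180 kN.
Block shear: A_gv = 6020, A_nv = 4193, A_nt = 357 mm²; R_n = min(0.6F_uA_nv, 0.6F_yA_gv) + U_bs·F_u·A_nt = 1140 kN → 855 kN.
Bolt shear governs: 796 kN.

796 kN (bolt shear governs)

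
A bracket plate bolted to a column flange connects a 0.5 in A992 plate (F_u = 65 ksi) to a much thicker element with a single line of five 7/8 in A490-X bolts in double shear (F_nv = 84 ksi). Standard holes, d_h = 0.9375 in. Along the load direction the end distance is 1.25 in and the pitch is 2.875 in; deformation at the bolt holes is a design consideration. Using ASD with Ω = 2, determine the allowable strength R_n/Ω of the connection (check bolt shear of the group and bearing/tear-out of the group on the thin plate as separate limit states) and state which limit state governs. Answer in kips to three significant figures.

Bolt shear: A_b = π·0.875²/4 = 0.6013 in²; R_n = 84 × 0.6013 × 5 × 2 = 505.1 kips → 505.1 / 2 = 253 kips.
Bearing (1.2 l_c t F_u ≤ 2.4 d t F_u): upper limit = 2.4·0.875·0.5·65 = 68.25 kips.
  Edge l_c = 1.25 − 0.9375/2 = 0.7812 → r_n = 30.47 kips; interior l_c = 2.875 − 0.9375 = 1.938 → r_n = 68.25 kips.
  R_n,bearing = 1·30.47 + 4·68.25 = 303.5 kips → 303.5 / 2 = 152 kips.
Bearing governs: 152 kips.

152 kips (bearing governs)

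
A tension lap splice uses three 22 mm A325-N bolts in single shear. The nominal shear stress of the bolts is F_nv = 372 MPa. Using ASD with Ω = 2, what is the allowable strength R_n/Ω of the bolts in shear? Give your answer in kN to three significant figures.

212 kN

A_b = π × 22² / 4 = 380.1 mm².
R_n = F_nv · A_b · n · n_s = 372 × 380.1 × 3 × 1 / 1000 = 424.2 kN.
Allowable strength R_n/Ω = 424.2 / 2 = 212 kN.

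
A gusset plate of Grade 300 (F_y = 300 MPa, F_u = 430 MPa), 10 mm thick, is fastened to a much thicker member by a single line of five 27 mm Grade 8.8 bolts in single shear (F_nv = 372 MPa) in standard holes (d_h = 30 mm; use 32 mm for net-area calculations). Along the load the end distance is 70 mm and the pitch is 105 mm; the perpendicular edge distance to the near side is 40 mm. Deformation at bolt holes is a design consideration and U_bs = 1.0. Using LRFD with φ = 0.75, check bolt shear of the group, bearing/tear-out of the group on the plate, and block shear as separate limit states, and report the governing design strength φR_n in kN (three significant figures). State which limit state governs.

Bolt shear: A_b = π·27²/4 = 572.6 mm²; R_n = 372 × 572.6 × 5 × 1 / 1000 = 1065 kN → 0.75 × 1065 = 799 kN.
Bearing: edge l_c = 55, r_n = 278.6 kN; interior l_c = 75, r_n = 278.6 kN; R_n = 278.6 + 4·278.6 = 1393 kN → 1040 kN.
Block shear: A_gv = 4900, A_nv = 3460, A_nt = 240 mm²; R_n = min(0.6F_uA_nv, 0.6F_yA_gv) + U_bs·F_u·A_nt = 985.2 kN → 739 kN.
Block shear governs: 739 kN.

739 kN (block shear governs)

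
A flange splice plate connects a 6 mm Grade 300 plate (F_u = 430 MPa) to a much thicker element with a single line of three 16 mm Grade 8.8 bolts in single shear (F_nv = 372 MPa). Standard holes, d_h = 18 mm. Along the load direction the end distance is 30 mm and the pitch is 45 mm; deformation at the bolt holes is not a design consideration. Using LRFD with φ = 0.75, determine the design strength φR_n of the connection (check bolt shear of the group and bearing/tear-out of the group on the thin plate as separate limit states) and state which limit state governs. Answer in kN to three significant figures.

168 kN (bolt shear governs)

Bolt shear: A_b = π·16²/4 = 201.1 mm²; R_n = 372 × 201.1 × 3 × 1 / 1000 = 224.4 kN → 0.75 × 224.4 = 168 kN.
Bearing (1.5 l_c t F_u ≤ 3.0 d t F_u): upper limit = 3.0·16·6·430 / 1000 = 123.8 kN.
  Edge l_c = 30 − 18/2 = 21 → r_n = 81.27 kN; interior l_c = 45 − 18 = 27 → r_n = 104.5 kN.
  R_n,bearing = 1·81.27 + 2·104.5 = 290.2 kN → 0.75 × 290.2 = 218 kN.
Bolt shear governs: 168 kN.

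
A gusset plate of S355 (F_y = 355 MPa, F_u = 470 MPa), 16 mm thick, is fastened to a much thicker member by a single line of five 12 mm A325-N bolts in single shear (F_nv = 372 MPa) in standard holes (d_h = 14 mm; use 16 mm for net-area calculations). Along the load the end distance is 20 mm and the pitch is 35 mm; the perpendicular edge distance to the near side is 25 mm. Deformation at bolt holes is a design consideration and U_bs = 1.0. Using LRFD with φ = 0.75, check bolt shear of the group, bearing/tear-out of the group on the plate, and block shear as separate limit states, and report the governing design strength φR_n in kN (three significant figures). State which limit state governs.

158 kN (bolt shear governs)

Bolt shear: A_b = π·12²/4 = 113.1 mm²; R_n = 372 × 113.1 × 5 × 1 / 1000 = 210.4 kN → 0.75 × 210.4 = 158 kN.
Bearing: edge l_c = 13, r_n = 117.3 kN; interior l_c = 21, r_n = 189.5 kN; R_n = 117.3 + 4·189.5 = 875.3 kN → 656 kN.
Block shear: A_gv = 2560, A_nv = 1408, A_nt = 272 mm²; R_n = min(0.6F_uA_nv, 0.6F_yA_gv) + U_bs·F_u·A_nt = 524.9 kN → 394 kN.
Bolt shear governs: 158 kN.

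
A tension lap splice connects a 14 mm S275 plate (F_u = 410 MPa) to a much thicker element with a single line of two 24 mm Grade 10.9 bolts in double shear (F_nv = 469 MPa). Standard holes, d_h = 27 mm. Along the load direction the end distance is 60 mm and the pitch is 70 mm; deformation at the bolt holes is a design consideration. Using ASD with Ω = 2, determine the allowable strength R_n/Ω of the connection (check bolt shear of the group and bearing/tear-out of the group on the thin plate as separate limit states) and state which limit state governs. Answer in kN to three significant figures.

Bolt shear: A_b = π·24²/4 = 452.4 mm²; R_n = 469 × 452.4 × 2 × 2 / 1000 = 848.7 kN → 848.7 / 2 = 424 kN.
Bearing (1.2 l_c t F_u ≤ 2.4 d t F_u): upper limit = 2.4·24·14·410 / 1000 = 330.6 kN.
  Edge l_c = 60 − 27/2 = 46.5 → r_n = 320.3 kN; interior l_c = 70 − 27 = 43 → r_n = 296.2 kN.
  R_n,bearing = 1·320.3 + 1·296.2 = 616.5 kN → 616.5 / 2 = 308 kN.
Bearing governs: 308 kN.

308 kN (bearing governs)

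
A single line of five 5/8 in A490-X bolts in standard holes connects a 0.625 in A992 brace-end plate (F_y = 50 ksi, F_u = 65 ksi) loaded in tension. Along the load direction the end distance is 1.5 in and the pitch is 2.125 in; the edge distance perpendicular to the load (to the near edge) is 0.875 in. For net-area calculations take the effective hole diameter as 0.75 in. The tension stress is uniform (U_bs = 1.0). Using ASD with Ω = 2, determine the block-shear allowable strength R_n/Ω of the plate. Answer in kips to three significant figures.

Shear plane L_v = 1.5 + 4·2.125 = 10 in; A_gv = 10 × 0.625 = 6.25 in².
A_nv = (10 − 4.5·0.75) × 0.625 = 4.141 in².
A_nt = (0.875 − 0.5·0.75) × 0.625 = 0.3125 in².
0.6 F_u A_nv = 161.5 kips; 0.6 F_y A_gv = 187.5 kips → shear rupture governs the shear term.
R_n = 161.5 + 1.0 × 65 × 0.3125 = 181.8 kips.
Allowable strength R_n/Ω = 181.8 / 2 = 90.9 kips.

90.9 kips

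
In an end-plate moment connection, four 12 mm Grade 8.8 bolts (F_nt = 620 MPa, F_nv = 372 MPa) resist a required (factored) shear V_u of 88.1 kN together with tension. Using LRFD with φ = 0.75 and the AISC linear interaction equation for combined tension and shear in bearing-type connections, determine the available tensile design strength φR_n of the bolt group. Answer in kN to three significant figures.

A_b = π·12²/4 = 113.1 mm²; f_rv = 88.1 × 1000 / (4 × 113.1) = 194.7 MPa.
F'_nt = 1.3 F_nt − (F_nt / φF_nv) f_rv = 1.3·620 − (620/(0.75·372))·194.7 = 373.2 MPa, capped at F_nt → F'_nt = 373.2 MPa.
R_n = F'_nt · A_b · n = 373.2 × 113.1 × 4 / 1000 = 168.8 kN.
Design strength φR_n = 0.75 × 168.8 = 127 kN.

127 kN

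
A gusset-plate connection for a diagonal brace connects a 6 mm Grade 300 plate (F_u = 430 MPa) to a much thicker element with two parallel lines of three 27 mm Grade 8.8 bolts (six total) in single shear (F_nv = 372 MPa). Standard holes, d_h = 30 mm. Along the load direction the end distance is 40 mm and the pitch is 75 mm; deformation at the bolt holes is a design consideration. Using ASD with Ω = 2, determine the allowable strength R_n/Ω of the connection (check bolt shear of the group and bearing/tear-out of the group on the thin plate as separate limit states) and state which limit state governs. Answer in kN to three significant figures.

356 kN (bearing governs)

Bolt shear: A_b = π·27²/4 = 572.6 mm²; R_n = 372 × 572.6 × 6 × 1 / 1000 = 1278 kN → 1278 / 2 = 639 kN.
Bearing (1.2 l_c t F_u ≤ 2.4 d t F_u): upper limit = 2.4·27·6·430 / 1000 = 167.2 kN.
  Edge l_c = 40 − 30/2 = 25 → r_n = 77.4 kN; interior l_c = 75 − 30 = 45 → r_n = 139.3 kN.
  R_n,bearing = 2·77.4 + 4·139.3 = 712.1 kN → 712.1 / 2 = 356 kN.
Bearing governs: 356 kN.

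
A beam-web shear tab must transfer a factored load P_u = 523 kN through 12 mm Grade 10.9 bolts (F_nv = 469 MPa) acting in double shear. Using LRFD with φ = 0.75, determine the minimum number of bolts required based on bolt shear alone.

A_b = π·12²/4 = 113.1 mm².
Per-bolt design strength φR_n = 0.75 × 469 × 113.1 × 2 / 1000 = 79.56 kN.
n ≥ 523 / 79.56 = 6.573 → use 7 bolts.

7 bolts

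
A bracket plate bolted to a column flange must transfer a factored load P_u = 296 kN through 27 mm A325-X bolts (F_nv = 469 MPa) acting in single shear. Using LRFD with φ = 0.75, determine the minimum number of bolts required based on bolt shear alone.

2 bolts

A_b = π·27²/4 = 572.6 mm².
Per-bolt design strength φR_n = 0.75 × 469 × 572.6 × 1 / 1000 = 201.4 kN.
n ≥ 296 / 201.4 = 1.47 → use 2 bolts.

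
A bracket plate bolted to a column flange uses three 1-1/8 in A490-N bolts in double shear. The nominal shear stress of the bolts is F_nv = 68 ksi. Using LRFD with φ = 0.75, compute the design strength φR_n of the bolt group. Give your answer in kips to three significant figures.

A_b = π × 1.125² / 4 = 0.994 in².
R_n = F_nv · A_b · n · n_s = 68 × 0.994 × 3 × 2 = 405.6 kips.
Design strength φR_n = 0.75 × 405.6 = 304 kips.

304 kips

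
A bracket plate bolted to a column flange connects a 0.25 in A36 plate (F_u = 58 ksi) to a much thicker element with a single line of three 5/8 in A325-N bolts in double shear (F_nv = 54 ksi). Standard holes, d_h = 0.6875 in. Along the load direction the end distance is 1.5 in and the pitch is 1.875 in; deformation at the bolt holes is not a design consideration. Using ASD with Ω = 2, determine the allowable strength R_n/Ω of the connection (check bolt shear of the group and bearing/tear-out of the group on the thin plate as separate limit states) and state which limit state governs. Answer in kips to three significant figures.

Bolt shear: A_b = π·0.625²/4 = 0.3068 in²; R_n = 54 × 0.3068 × 3 × 2 = 99.4 kips → 99.4 / 2 = 49.7 kips.
Bearing (1.5 l_c t F_u ≤ 3.0 d t F_u): upper limit = 3.0·0.625·0.25·58 = 27.19 kips.
  Edge l_c = 1.5 − 0.6875/2 = 1.156 → r_n = 25.15 kips; interior l_c = 1.875 − 0.6875 = 1.188 → r_n = 25.83 kips.
  R_n,bearing = 1·25.15 + 2·25.83 = 76.8 kips → 76.8 / 2 = 38.4 kips.
Bearing governs: 38.4 kips.

38.4 kips (bearing governs)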